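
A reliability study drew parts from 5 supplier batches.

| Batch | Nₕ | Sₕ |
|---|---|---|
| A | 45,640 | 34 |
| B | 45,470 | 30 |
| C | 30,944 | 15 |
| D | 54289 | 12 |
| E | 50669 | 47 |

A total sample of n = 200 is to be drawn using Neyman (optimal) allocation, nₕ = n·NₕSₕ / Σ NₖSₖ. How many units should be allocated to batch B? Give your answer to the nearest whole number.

Σ NₕSₕ = 45640·34 + 45470·30 + 30944·15 + 54289·12 + 50669·47 = 6412931.
Share for B: 1364100/6412931 = 0.21271.
n_B = 200 × 0.21271 = 42.542... → 43.

43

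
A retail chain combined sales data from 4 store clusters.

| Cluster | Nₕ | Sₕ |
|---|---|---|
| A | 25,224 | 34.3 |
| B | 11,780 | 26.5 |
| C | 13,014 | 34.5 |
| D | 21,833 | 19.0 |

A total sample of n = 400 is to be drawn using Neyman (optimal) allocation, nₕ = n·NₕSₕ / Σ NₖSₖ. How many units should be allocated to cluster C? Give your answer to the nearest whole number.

A: NₕSₕ = 25224·34.3 = 865183.2
B: NₕSₕ = 11780·26.5 = 312170
C: NₕSₕ = 13014·34.5 = 448983
D: NₕSₕ = 21833·19.0 = 414827
Σ NₕSₕ = 2041163.2.
n_C = 400·448983/2041163.2 = 87.986... → 88.

88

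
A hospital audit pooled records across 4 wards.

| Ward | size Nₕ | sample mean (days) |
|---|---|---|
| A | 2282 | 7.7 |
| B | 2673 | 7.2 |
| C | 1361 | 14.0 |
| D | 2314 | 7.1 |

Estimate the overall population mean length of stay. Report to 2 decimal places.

N = 8630; weights Wₕ = Nₕ/N = (0.2644, 0.3097, 0.1577, 0.2681).
x̄_st = Σ Wₕ·x̄ₕ = 0.2644·7.7 + 0.3097·7.2 + 0.1577·14.0 + 0.2681·7.1 ≈ 8.3778...
→ 8.38.

8.38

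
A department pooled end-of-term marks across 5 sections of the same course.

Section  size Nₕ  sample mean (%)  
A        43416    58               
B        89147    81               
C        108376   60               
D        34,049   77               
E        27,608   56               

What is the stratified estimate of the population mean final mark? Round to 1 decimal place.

67.4

N = 43416 + 89147 + 108376 + 34049 + 27608 = 302596.
The stratified mean weights each stratum mean by its population share Nₕ/N.
Σ Nₕx̄ₕ = 43416·58 + 89147·81 + 108376·60 + 34049·77 + 27608·56 = 2518128 + 7220907 + 6502560 + 2621773 + 1546048 = 20409416.
Divide by N: 20409416 / 302596 = 67.448... → 67.4.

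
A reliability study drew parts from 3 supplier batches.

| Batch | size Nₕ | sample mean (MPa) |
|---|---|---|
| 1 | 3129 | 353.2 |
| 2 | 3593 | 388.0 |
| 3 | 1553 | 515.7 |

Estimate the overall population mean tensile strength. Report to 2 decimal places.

N = 8275; weights Wₕ = Nₕ/N = (0.3781, 0.4342, 0.1877).
x̄_st = Σ Wₕ·x̄ₕ = 0.3781·353.2 + 0.4342·388.0 + 0.1877·515.7 ≈ 398.8071...
→ 398.81.

398.81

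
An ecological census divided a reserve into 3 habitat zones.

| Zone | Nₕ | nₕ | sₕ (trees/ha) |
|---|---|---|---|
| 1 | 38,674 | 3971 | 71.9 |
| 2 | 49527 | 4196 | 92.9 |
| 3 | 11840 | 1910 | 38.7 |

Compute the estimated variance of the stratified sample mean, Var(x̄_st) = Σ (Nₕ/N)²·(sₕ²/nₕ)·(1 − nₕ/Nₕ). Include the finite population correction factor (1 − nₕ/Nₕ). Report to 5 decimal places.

0.64519

N = 100041; Wₕ = Nₕ/N.
zone 1: (38674/100041)²·71.9²/3971·(1 − 3971/38674) = 0.17457737
zone 2: (49527/100041)²·92.9²/4196·(1 − 4196/49527) = 0.46139961
zone 3: (11840/100041)²·38.7²/1910·(1 − 1910/11840) = 0.00921157
Sum = 0.64518855 → 0.64519.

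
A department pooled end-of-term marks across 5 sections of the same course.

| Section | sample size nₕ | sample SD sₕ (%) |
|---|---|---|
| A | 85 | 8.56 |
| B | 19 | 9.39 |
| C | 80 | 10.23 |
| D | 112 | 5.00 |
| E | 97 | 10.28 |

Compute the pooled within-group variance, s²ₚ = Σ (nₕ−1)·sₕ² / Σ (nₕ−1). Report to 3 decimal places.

Degrees of freedom: 84 + 18 + 79 + 111 + 96 = 388.
Σ(nₕ−1)sₕ² = 84·73.2736 + 18·88.1721 + 79·104.6529 + 111·25 + 96·105.6784 = 28929.7857.
s²ₚ = 28929.7857 / 388 = 74.56130... → 74.561.

74.561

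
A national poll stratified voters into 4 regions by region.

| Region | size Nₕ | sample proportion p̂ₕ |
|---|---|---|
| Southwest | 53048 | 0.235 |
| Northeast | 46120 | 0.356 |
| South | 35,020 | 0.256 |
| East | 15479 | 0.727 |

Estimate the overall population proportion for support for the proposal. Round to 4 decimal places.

0.3281

N = 53048 + 46120 + 35020 + 15479 = 149667.
Overall proportion = Σ (Nₕ/N)·p̂ₕ.
Σ Nₕp̂ₕ = 12466.28 + 16418.72 + 8965.12 + 11253.233 = 49103.353.
49103.353 / 149667 = 0.328084... → 0.3281.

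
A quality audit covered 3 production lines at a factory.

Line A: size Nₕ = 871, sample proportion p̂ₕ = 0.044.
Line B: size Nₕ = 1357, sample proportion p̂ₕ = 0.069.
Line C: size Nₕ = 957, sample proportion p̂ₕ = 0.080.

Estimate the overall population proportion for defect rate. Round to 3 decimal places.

Wₕ = Nₕ/N with N = 3185: 0.2735, 0.4261, 0.3005.
p̂_st = 0.2735·0.044 + 0.4261·0.069 + 0.3005·0.080 ≈ 0.06547... → 0.065.

0.065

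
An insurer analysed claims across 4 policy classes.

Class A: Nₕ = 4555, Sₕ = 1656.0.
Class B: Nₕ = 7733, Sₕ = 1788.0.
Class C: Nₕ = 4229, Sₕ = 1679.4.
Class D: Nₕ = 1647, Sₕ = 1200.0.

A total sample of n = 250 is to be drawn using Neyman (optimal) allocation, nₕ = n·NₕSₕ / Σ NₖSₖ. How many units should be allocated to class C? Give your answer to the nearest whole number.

58

Σ NₕSₕ = 4555·1656.0 + 7733·1788.0 + 4229·1679.4 + 1647·1200.0 = 30448266.6.
Share for C: 7102182.6/30448266.6 = 0.23325.
n_C = 250 × 0.23325 = 58.314... → 58.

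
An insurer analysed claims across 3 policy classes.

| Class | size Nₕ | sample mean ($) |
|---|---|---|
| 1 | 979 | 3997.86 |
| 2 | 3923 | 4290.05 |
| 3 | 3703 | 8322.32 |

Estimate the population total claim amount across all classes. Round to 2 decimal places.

51561322.05

1: 979·3997.86 = 3913904.94
2: 3923·4290.05 = 16829866.15
3: 3703·8322.32 = 30817550.96
τ̂ = Σ Nₕx̄ₕ = 51561322.05.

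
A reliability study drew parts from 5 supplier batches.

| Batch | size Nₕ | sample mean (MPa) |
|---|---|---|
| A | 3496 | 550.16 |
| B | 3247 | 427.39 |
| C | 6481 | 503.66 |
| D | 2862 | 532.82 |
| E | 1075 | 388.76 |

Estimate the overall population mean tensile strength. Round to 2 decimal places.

496.37

N = 17161; weights Wₕ = Nₕ/N = (0.2037, 0.1892, 0.3777, 0.1668, 0.0626).
x̄_st = Σ Wₕ·x̄ₕ = 0.2037·550.16 + 0.1892·427.39 + 0.3777·503.66 + 0.1668·532.82 + 0.0626·388.76 ≈ 496.3675...
→ 496.37.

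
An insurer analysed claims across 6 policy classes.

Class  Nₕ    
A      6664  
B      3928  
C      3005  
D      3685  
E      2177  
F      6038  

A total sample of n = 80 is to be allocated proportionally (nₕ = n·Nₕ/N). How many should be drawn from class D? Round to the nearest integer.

12

N = 6664 + 3928 + 3005 + 3685 + 2177 + 6038 = 25497.
n_D = 80·3685/25497 = 11.562... → 12.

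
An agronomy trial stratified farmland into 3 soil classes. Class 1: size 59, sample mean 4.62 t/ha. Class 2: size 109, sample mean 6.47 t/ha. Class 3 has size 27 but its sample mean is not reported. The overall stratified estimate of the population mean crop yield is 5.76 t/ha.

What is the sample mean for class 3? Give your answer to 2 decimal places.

5.38

N = 59 + 109 + 27 = 195.
Overall total = μ·N = 5.76·195 = 1123.2.
Subtract the known strata: 59·4.62 + 109·6.47 = 977.81.
Remaining total for class 3: 1123.2 − 977.81 = 145.39.
Divide by its size: 145.39 / 27 = 5.3848... → 5.38.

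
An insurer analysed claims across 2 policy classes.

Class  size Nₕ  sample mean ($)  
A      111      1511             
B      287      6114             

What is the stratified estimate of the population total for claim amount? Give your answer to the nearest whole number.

Population total = Σ Nₕ·x̄ₕ (each stratum's size times its mean).
111·1511 + 287·6114 = 167721 + 1754718 = 1922439.

1922439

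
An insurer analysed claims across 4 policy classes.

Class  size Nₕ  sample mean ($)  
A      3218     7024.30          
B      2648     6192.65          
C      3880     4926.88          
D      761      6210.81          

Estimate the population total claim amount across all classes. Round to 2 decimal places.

62845055.41

A: 3218·7024.30 = 22604197.4
B: 2648·6192.65 = 16398137.2
C: 3880·4926.88 = 19116294.4
D: 761·6210.81 = 4726426.41
τ̂ = Σ Nₕx̄ₕ = 62845055.41.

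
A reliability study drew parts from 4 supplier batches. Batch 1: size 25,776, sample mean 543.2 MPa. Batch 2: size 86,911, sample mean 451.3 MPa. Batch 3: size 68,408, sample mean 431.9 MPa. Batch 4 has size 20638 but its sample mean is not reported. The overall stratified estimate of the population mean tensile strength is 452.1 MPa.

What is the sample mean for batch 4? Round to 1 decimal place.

408.6

N = 25776 + 86911 + 68408 + 20638 = 201733.
Overall total = μ·N = 452.1·201733 = 91203489.3.
Subtract the known strata: 25776·543.2 + 86911·451.3 + 68408·431.9 = 82769872.7.
Remaining total for batch 4: 91203489.3 − 82769872.7 = 8433616.6.
Divide by its size: 8433616.6 / 20638 = 408.645... → 408.6.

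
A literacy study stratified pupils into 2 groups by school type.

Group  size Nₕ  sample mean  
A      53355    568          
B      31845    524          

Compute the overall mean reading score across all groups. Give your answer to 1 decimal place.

551.6

N = 85200; weights Wₕ = Nₕ/N = (0.6262, 0.3738).
x̄_st = Σ Wₕ·x̄ₕ = 0.6262·568 + 0.3738·524 ≈ 551.554...
→ 551.6.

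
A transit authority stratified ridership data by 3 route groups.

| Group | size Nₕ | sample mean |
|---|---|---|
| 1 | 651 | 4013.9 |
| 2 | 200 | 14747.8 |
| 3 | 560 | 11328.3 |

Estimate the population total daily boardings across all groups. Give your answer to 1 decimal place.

11906456.9

1: 651·4013.9 = 2613048.9
2: 200·14747.8 = 2949560
3: 560·11328.3 = 6343848
τ̂ = Σ Nₕx̄ₕ = 11906456.9.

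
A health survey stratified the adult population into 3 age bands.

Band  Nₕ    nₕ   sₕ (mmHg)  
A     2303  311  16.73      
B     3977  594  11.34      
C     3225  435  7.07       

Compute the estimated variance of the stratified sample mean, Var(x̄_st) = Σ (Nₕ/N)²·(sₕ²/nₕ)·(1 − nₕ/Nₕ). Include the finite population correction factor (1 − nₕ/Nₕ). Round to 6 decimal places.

0.089383

N = 9505. Term for each stratum: Wₕ²sₕ²/nₕ·(1−nₕ/Nₕ).
Var(x̄_st) = 0.045699403 + 0.032239850 + 0.011444037 = 0.089383289 → 0.089383.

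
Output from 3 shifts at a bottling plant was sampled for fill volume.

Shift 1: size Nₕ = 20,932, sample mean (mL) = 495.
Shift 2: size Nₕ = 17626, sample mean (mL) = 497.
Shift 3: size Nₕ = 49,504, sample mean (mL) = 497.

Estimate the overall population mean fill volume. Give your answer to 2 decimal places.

N = 88062; weights Wₕ = Nₕ/N = (0.2377, 0.2002, 0.5621).
x̄_st = Σ Wₕ·x̄ₕ = 0.2377·495 + 0.2002·497 + 0.5621·497 ≈ 496.5246...
→ 496.52.

496.52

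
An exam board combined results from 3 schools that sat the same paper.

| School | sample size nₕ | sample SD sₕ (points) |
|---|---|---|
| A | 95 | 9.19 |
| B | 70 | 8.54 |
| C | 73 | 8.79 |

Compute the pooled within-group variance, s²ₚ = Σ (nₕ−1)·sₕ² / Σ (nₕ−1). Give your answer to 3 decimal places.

Degrees of freedom: 94 + 69 + 72 = 235.
Σ(nₕ−1)sₕ² = 94·84.4561 + 69·72.9316 + 72·77.2641 = 18534.169.
s²ₚ = 18534.169 / 235 = 78.86880... → 78.869.

78.869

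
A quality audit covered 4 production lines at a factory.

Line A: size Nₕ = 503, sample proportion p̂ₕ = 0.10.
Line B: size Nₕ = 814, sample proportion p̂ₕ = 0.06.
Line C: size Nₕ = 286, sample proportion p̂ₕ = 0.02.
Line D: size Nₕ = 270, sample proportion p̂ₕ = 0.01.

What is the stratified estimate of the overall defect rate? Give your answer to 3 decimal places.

0.057

Wₕ = Nₕ/N with N = 1873: 0.2686, 0.4346, 0.1527, 0.1442.
p̂_st = 0.2686·0.10 + 0.4346·0.06 + 0.1527·0.02 + 0.1442·0.01 ≈ 0.05743... → 0.057.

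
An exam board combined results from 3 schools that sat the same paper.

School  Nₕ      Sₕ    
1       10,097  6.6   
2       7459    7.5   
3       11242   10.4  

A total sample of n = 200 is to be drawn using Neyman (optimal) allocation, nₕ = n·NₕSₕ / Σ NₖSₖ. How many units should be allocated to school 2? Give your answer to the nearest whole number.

47

1: NₕSₕ = 10097·6.6 = 66640.2
2: NₕSₕ = 7459·7.5 = 55942.5
3: NₕSₕ = 11242·10.4 = 116916.8
Σ NₕSₕ = 239499.5.
n_2 = 200·55942.5/239499.5 = 46.716... → 47.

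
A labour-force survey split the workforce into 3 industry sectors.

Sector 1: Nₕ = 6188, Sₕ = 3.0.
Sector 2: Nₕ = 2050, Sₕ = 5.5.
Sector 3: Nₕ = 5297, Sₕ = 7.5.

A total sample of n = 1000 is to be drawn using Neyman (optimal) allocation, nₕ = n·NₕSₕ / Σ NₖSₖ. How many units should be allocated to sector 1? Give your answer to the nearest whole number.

Σ NₕSₕ = 6188·3.0 + 2050·5.5 + 5297·7.5 = 69566.5.
Share for 1: 18564/69566.5 = 0.26685.
n_1 = 1000 × 0.26685 = 266.853... → 267.

267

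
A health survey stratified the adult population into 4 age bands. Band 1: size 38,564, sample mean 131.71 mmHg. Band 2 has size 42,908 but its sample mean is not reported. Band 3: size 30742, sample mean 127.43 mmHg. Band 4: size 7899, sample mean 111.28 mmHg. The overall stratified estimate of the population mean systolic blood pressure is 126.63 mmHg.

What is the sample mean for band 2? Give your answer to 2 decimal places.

124.32

N = 38564 + 42908 + 30742 + 7899 = 120113.
Overall total = μ·N = 126.63·120113 = 15209909.19.
Subtract the known strata: 38564·131.71 + 30742·127.43 + 7899·111.28 = 9875718.22.
Remaining total for band 2: 15209909.19 − 9875718.22 = 5334190.97.
Divide by its size: 5334190.97 / 42908 = 124.3169... → 124.32.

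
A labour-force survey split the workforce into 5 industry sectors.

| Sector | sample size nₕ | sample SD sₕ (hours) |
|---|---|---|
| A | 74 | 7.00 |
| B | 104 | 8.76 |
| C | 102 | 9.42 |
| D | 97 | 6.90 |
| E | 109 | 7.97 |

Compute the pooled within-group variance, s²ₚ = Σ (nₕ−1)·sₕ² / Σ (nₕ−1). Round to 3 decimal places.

66.266

A: (74−1)·7.00² = 73·49 = 3577
B: (104−1)·8.76² = 103·76.7376 = 7903.9728
C: (102−1)·9.42² = 101·88.7364 = 8962.3764
D: (97−1)·6.90² = 96·47.61 = 4570.56
E: (109−1)·7.97² = 108·63.5209 = 6860.2572
Numerator = 31874.1664; denominator = Σ(nₕ−1) = 481.
s²ₚ = 31874.1664/481 = 66.26646... → 66.266.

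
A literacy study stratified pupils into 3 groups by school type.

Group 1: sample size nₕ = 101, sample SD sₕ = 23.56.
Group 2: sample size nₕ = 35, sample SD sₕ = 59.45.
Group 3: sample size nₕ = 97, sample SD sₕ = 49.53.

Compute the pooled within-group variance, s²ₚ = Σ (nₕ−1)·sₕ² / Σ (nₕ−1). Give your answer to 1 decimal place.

Degrees of freedom: 100 + 34 + 96 = 230.
Σ(nₕ−1)sₕ² = 100·555.0736 + 34·3534.3025 + 96·2453.2209 = 411182.8514.
s²ₚ = 411182.8514 / 230 = 1787.752... → 1787.8.

1787.8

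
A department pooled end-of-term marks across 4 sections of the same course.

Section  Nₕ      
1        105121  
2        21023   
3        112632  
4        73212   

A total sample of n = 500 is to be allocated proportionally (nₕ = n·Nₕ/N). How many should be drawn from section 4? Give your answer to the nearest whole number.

117

Share of section 4 = 73212/311988 = 0.23466.
Allocate 500 × 0.23466 = 117.331... → 117.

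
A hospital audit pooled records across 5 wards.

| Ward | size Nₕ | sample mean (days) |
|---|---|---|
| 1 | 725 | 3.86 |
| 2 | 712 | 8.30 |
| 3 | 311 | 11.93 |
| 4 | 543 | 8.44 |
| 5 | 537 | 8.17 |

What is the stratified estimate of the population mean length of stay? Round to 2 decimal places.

7.56

x̄_st = (Σ Nₕx̄ₕ) / (Σ Nₕ) = (725·3.86 + 712·8.30 + 311·11.93 + 543·8.44 + 537·8.17) / 2828
= 21388.54 / 2828 = 7.5631... → 7.56.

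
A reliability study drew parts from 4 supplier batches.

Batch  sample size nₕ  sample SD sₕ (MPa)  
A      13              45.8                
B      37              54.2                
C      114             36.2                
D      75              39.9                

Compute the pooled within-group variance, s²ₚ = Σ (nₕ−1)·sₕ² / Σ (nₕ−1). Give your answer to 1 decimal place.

1688.6

A: (13−1)·45.8² = 12·2097.64 = 25171.68
B: (37−1)·54.2² = 36·2937.64 = 105755.04
C: (114−1)·36.2² = 113·1310.44 = 148079.72
D: (75−1)·39.9² = 74·1592.01 = 117808.74
Numerator = 396815.18; denominator = Σ(nₕ−1) = 235.
s²ₚ = 396815.18/235 = 1688.575... → 1688.6.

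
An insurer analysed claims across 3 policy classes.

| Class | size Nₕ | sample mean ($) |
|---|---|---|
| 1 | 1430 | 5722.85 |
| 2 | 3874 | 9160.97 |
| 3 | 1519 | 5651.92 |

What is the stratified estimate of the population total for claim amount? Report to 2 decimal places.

1: 1430·5722.85 = 8183675.5
2: 3874·9160.97 = 35489597.78
3: 1519·5651.92 = 8585266.48
τ̂ = Σ Nₕx̄ₕ = 52258539.76.

52258539.76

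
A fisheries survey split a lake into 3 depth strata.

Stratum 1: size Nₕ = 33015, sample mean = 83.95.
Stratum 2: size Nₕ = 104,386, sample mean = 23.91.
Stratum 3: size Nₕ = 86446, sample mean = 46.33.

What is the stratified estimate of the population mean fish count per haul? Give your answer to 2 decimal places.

41.42

x̄_st = (Σ Nₕx̄ₕ) / (Σ Nₕ) = (33015·83.95 + 104386·23.91 + 86446·46.33) / 223847
= 9272521.69 / 223847 = 41.4235... → 41.42.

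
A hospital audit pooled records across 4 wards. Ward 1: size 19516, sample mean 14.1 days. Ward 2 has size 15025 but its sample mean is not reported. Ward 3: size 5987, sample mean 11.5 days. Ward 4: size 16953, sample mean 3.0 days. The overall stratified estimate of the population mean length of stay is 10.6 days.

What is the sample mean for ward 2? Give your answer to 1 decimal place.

14.3

N = 19516 + 15025 + 5987 + 16953 = 57481.
Overall total = μ·N = 10.6·57481 = 609298.6.
Subtract the known strata: 19516·14.1 + 5987·11.5 + 16953·3.0 = 394885.1.
Remaining total for ward 2: 609298.6 − 394885.1 = 214413.5.
Divide by its size: 214413.5 / 15025 = 14.270... → 14.3.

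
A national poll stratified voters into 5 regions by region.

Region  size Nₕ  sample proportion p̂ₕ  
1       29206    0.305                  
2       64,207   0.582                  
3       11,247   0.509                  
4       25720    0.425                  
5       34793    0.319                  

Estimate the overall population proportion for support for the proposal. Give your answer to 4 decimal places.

Wₕ = Nₕ/N with N = 165173: 0.1768, 0.3887, 0.0681, 0.1557, 0.2106.
p̂_st = 0.1768·0.305 + 0.3887·0.582 + 0.0681·0.509 + 0.1557·0.425 + 0.2106·0.319 ≈ 0.448203... → 0.4482.

0.4482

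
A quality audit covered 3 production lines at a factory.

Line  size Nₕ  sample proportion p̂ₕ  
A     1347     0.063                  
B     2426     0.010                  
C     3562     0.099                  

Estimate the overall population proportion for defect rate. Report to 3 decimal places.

0.063

Wₕ = Nₕ/N with N = 7335: 0.1836, 0.3307, 0.4856.
p̂_st = 0.1836·0.063 + 0.3307·0.010 + 0.4856·0.099 ≈ 0.06295... → 0.063.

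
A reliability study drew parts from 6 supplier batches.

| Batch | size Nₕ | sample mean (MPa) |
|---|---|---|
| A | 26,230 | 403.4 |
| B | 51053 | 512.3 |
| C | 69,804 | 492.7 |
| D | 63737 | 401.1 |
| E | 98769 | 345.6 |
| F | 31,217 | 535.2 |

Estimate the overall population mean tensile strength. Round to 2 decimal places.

N = 26230 + 51053 + 69804 + 63737 + 98769 + 31217 = 340810.
Weight each subgroup mean by Nₕ/N and sum.
Σ Nₕx̄ₕ = 26230·403.4 + 51053·512.3 + 69804·492.7 + 63737·401.1 + 98769·345.6 + 31217·535.2 = 10581182 + 26154451.9 + 34392430.8 + 25564910.7 + 34134566.4 + 16707338.4 = 147534880.2.
Divide by N: 147534880.2 / 340810 = 432.8948... → 432.89.

432.89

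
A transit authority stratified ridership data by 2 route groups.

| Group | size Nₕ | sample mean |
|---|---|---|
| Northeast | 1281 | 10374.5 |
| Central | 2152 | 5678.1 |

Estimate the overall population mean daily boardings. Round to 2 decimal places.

N = 1281 + 2152 = 3433.
Overall mean = Σ (Nₕ/N)·x̄ₕ — weight by population share, not a simple average.
Σ Nₕx̄ₕ = 1281·10374.5 + 2152·5678.1 = 13289734.5 + 12219271.2 = 25509005.7.
Divide by N: 25509005.7 / 3433 = 7430.5289... → 7430.53.

7430.53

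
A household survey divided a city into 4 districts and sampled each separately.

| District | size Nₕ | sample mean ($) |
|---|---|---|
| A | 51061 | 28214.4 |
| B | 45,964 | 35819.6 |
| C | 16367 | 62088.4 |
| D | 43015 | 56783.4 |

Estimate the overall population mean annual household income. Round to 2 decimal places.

41851.11

N = 51061 + 45964 + 16367 + 43015 = 156407.
Overall mean = Σ (Nₕ/N)·x̄ₕ — weight by population share, not a simple average.
Σ Nₕx̄ₕ = 51061·28214.4 + 45964·35819.6 + 16367·62088.4 + 43015·56783.4 = 1440655478.4 + 1646412094.4 + 1016200842.8 + 2442537951 = 6545806366.6.
Divide by N: 6545806366.6 / 156407 = 41851.1088... → 41851.11.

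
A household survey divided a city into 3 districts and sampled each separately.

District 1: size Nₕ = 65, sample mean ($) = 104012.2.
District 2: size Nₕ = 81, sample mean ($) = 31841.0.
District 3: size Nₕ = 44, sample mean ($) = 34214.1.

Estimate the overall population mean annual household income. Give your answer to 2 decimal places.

57080.71

x̄_st = (Σ Nₕx̄ₕ) / (Σ Nₕ) = (65·104012.2 + 81·31841.0 + 44·34214.1) / 190
= 10845334.4 / 190 = 57080.7074... → 57080.71.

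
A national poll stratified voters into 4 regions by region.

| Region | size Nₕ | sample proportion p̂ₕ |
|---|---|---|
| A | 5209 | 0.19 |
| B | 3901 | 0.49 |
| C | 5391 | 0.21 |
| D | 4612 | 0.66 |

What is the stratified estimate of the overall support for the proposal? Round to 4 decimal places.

0.3703

N = 5209 + 3901 + 5391 + 4612 = 19113.
Overall proportion = Σ (Nₕ/N)·p̂ₕ.
Σ Nₕp̂ₕ = 989.71 + 1911.49 + 1132.11 + 3043.92 = 7077.23.
7077.23 / 19113 = 0.370284... → 0.3703.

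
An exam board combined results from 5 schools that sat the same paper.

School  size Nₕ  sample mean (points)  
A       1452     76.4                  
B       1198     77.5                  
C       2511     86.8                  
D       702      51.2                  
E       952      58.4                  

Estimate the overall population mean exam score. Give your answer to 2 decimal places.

75.32

N = 1452 + 1198 + 2511 + 702 + 952 = 6815.
Overall mean = Σ (Nₕ/N)·x̄ₕ — weight by population share, not a simple average.
Σ Nₕx̄ₕ = 1452·76.4 + 1198·77.5 + 2511·86.8 + 702·51.2 + 952·58.4 = 110932.8 + 92845 + 217954.8 + 35942.4 + 55596.8 = 513271.8.
Divide by N: 513271.8 / 6815 = 75.3150... → 75.32.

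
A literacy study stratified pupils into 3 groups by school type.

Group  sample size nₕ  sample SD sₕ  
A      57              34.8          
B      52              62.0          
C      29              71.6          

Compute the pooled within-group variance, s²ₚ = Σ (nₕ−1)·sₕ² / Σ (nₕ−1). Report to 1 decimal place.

A: (57−1)·34.8² = 56·1211.04 = 67818.24
B: (52−1)·62.0² = 51·3844 = 196044
C: (29−1)·71.6² = 28·5126.56 = 143543.68
Numerator = 407405.92; denominator = Σ(nₕ−1) = 135.
s²ₚ = 407405.92/135 = 3017.822... → 3017.8.

3017.8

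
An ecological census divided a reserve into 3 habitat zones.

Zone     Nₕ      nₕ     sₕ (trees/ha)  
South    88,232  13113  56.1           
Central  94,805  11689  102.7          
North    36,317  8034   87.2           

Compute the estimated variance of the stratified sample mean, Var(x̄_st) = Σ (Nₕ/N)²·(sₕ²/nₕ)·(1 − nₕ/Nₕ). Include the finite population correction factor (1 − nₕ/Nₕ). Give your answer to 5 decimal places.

N = 219354. Term for each stratum: Wₕ²sₕ²/nₕ·(1−nₕ/Nₕ).
Var(x̄_st) = 0.03306043 + 0.14777069 + 0.02020438 = 0.20103549 → 0.20104.

0.20104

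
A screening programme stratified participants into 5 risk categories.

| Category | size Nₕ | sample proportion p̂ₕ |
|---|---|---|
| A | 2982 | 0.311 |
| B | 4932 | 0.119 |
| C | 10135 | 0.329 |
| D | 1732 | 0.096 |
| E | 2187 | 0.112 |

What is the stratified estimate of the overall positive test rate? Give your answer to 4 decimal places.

0.2394

N = 2982 + 4932 + 10135 + 1732 + 2187 = 21968.
Overall proportion = Σ (Nₕ/N)·p̂ₕ.
Σ Nₕp̂ₕ = 927.402 + 586.908 + 3334.415 + 166.272 + 244.944 = 5259.941.
5259.941 / 21968 = 0.239436... → 0.2394.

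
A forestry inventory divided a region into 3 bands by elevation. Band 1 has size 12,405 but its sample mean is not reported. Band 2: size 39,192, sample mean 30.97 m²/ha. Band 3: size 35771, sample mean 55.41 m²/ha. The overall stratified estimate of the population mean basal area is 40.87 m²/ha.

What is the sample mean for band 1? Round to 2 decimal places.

Σ Nₕx̄ₕ = N·μ, so 12405·x̄_1 = 87368·40.87 − (39192·30.97 + 35771·55.41).
= 3570730.16 − 3195847.35 = 374882.81.
x̄_1 = 374882.81 / 12405 = 30.2203... → 30.22.

30.22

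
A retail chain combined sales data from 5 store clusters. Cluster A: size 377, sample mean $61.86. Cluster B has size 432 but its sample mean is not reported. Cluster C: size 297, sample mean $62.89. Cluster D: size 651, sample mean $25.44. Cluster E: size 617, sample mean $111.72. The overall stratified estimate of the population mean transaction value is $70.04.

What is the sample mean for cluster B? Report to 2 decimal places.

N = 377 + 432 + 297 + 651 + 617 = 2374.
Overall total = μ·N = 70.04·2374 = 166274.96.
Subtract the known strata: 377·61.86 + 297·62.89 + 651·25.44 + 617·111.72 = 127492.23.
Remaining total for cluster B: 166274.96 − 127492.23 = 38782.73.
Divide by its size: 38782.73 / 432 = 89.7748... → 89.77.

89.77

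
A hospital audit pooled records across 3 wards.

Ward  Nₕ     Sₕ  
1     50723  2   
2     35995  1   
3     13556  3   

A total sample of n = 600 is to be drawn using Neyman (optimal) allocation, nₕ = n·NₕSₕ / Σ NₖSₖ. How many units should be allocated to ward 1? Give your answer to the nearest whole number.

Σ NₕSₕ = 50723·2 + 35995·1 + 13556·3 = 178109.
Share for 1: 101446/178109 = 0.56957.
n_1 = 600 × 0.56957 = 341.744... → 342.

342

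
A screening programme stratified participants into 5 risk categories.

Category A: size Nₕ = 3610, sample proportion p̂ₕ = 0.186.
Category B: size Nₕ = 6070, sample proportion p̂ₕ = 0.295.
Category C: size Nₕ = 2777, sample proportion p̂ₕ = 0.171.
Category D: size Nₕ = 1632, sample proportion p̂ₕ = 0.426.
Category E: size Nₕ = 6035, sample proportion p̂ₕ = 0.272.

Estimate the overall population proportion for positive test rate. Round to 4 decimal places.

0.2621

N = 3610 + 6070 + 2777 + 1632 + 6035 = 20124.
Overall proportion = Σ (Nₕ/N)·p̂ₕ.
Σ Nₕp̂ₕ = 671.46 + 1790.65 + 474.867 + 695.232 + 1641.52 = 5273.729.
5273.729 / 20124 = 0.262062... → 0.2621.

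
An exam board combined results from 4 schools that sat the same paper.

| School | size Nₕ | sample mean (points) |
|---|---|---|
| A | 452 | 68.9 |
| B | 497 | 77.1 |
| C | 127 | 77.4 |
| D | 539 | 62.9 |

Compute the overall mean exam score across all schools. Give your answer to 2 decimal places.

x̄_st = (Σ Nₕx̄ₕ) / (Σ Nₕ) = (452·68.9 + 497·77.1 + 127·77.4 + 539·62.9) / 1615
= 113194.4 / 1615 = 70.0894... → 70.09.

70.09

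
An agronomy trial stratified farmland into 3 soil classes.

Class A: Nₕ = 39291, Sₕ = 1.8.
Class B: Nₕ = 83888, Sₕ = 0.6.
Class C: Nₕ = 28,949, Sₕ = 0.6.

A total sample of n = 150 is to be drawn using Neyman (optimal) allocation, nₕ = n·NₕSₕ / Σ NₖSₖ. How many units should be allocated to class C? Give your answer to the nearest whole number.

19

A: NₕSₕ = 39291·1.8 = 70723.8
B: NₕSₕ = 83888·0.6 = 50332.8
C: NₕSₕ = 28949·0.6 = 17369.4
Σ NₕSₕ = 138426.
n_C = 150·17369.4/138426 = 18.822... → 19.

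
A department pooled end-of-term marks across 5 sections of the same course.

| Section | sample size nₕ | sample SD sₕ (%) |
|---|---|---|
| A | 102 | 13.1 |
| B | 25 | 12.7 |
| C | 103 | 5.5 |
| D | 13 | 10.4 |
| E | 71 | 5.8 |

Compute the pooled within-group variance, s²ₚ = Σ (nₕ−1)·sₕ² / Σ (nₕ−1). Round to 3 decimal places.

90.427

A: (102−1)·13.1² = 101·171.61 = 17332.61
B: (25−1)·12.7² = 24·161.29 = 3870.96
C: (103−1)·5.5² = 102·30.25 = 3085.5
D: (13−1)·10.4² = 12·108.16 = 1297.92
E: (71−1)·5.8² = 70·33.64 = 2354.8
Numerator = 27941.79; denominator = Σ(nₕ−1) = 309.
s²ₚ = 27941.79/309 = 90.42650... → 90.427.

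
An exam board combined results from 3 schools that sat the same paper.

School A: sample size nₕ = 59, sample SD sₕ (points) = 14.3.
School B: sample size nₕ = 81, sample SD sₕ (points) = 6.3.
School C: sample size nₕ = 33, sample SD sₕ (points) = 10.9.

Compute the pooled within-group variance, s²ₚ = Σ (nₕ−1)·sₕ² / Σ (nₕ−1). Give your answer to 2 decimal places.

110.81

Degrees of freedom: 58 + 80 + 32 = 170.
Σ(nₕ−1)sₕ² = 58·204.49 + 80·39.69 + 32·118.81 = 18837.54.
s²ₚ = 18837.54 / 170 = 110.8091... → 110.81.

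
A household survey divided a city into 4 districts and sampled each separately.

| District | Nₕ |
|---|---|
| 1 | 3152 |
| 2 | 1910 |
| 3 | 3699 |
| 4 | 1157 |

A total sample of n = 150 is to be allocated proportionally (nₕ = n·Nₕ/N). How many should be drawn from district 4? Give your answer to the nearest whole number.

N = 3152 + 1910 + 3699 + 1157 = 9918.
n_4 = 150·1157/9918 = 17.498... → 17.

17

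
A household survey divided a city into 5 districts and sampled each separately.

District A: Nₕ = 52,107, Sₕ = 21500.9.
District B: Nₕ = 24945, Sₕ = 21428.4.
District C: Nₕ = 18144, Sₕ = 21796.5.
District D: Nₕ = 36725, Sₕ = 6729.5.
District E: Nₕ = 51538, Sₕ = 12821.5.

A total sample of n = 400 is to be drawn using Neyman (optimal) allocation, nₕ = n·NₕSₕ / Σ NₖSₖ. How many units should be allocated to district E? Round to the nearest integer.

89

Σ NₕSₕ = 52107·21500.9 + 24945·21428.4 + 18144·21796.5 + 36725·6729.5 + 51538·12821.5 = 2958289884.8.
Share for E: 660794467/2958289884.8 = 0.22337.
n_E = 400 × 0.22337 = 89.348... → 89.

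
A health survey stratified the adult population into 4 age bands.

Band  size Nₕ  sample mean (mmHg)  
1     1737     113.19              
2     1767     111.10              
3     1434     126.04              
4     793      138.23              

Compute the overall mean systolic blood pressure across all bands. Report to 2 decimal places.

119.23

x̄_st = (Σ Nₕx̄ₕ) / (Σ Nₕ) = (1737·113.19 + 1767·111.10 + 1434·126.04 + 793·138.23) / 5731
= 683282.48 / 5731 = 119.2257... → 119.23.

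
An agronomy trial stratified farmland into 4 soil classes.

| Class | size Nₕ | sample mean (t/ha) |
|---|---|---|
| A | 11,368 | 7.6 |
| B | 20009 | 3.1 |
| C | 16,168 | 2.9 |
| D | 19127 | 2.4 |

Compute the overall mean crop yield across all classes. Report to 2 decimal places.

3.62

x̄_st = (Σ Nₕx̄ₕ) / (Σ Nₕ) = (11368·7.6 + 20009·3.1 + 16168·2.9 + 19127·2.4) / 66672
= 241216.7 / 66672 = 3.6180... → 3.62.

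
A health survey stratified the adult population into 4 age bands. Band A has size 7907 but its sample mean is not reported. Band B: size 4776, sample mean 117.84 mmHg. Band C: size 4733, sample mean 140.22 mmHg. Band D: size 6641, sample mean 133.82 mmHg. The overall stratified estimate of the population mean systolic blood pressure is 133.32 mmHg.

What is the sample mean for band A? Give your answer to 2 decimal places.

138.12

N = 7907 + 4776 + 4733 + 6641 = 24057.
Overall total = μ·N = 133.32·24057 = 3207279.24.
Subtract the known strata: 4776·117.84 + 4733·140.22 + 6641·133.82 = 2115163.72.
Remaining total for band A: 3207279.24 − 2115163.72 = 1092115.52.
Divide by its size: 1092115.52 / 7907 = 138.1201... → 138.12.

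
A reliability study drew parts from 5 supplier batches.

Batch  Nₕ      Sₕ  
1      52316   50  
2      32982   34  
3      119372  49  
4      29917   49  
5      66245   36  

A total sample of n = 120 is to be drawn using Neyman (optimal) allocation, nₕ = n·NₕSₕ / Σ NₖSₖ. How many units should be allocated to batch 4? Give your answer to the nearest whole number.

13

1: NₕSₕ = 52316·50 = 2615800
2: NₕSₕ = 32982·34 = 1121388
3: NₕSₕ = 119372·49 = 5849228
4: NₕSₕ = 29917·49 = 1465933
5: NₕSₕ = 66245·36 = 2384820
Σ NₕSₕ = 13437169.
n_4 = 120·1465933/13437169 = 13.091... → 13.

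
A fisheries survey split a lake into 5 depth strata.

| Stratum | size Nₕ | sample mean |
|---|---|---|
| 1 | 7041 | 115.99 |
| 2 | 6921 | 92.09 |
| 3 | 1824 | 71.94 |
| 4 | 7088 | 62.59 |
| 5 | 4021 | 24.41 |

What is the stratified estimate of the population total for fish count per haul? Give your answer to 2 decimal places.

1: 7041·115.99 = 816685.59
2: 6921·92.09 = 637354.89
3: 1824·71.94 = 131218.56
4: 7088·62.59 = 443637.92
5: 4021·24.41 = 98152.61
τ̂ = Σ Nₕx̄ₕ = 2127049.57.

2127049.57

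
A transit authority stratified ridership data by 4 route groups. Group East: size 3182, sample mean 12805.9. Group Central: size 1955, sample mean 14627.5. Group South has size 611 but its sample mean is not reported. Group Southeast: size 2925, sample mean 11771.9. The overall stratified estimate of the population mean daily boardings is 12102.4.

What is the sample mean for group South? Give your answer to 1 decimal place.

N = 3182 + 1955 + 611 + 2925 = 8673.
Overall total = μ·N = 12102.4·8673 = 104964115.2.
Subtract the known strata: 3182·12805.9 + 1955·14627.5 + 2925·11771.9 = 103777943.8.
Remaining total for group South: 104964115.2 − 103777943.8 = 1186171.4.
Divide by its size: 1186171.4 / 611 = 1941.361... → 1941.4.

1941.4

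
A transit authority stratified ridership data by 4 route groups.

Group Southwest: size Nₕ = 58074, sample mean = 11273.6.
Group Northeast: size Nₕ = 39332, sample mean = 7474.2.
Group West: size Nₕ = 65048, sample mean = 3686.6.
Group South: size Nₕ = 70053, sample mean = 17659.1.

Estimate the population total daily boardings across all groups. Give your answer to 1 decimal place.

Southwest: 58074·11273.6 = 654703046.4
Northeast: 39332·7474.2 = 293975234.4
West: 65048·3686.6 = 239805956.8
South: 70053·17659.1 = 1237072932.3
τ̂ = Σ Nₕx̄ₕ = 2425557169.9.

2425557169.9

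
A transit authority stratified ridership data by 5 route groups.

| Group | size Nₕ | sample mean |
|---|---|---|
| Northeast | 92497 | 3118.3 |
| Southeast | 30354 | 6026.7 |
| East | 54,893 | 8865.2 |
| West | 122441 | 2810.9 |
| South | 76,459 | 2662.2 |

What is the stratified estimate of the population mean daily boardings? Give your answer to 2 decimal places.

3997.74

N = 92497 + 30354 + 54893 + 122441 + 76459 = 376644.
Overall mean = Σ (Nₕ/N)·x̄ₕ — weight by population share, not a simple average.
Σ Nₕx̄ₕ = 92497·3118.3 + 30354·6026.7 + 54893·8865.2 + 122441·2810.9 + 76459·2662.2 = 288433395.1 + 182934451.8 + 486637423.6 + 344169406.9 + 203549149.8 = 1505723827.2.
Divide by N: 1505723827.2 / 376644 = 3997.7375... → 3997.74.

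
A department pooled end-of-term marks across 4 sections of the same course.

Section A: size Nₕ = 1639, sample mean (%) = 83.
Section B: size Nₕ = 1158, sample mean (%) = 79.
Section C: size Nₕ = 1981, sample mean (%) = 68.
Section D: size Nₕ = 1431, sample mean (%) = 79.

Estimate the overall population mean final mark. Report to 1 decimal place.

76.5

N = 6209; weights Wₕ = Nₕ/N = (0.2640, 0.1865, 0.3191, 0.2305).
x̄_st = Σ Wₕ·x̄ₕ = 0.2640·83 + 0.1865·79 + 0.3191·68 + 0.2305·79 ≈ 76.546...
→ 76.5.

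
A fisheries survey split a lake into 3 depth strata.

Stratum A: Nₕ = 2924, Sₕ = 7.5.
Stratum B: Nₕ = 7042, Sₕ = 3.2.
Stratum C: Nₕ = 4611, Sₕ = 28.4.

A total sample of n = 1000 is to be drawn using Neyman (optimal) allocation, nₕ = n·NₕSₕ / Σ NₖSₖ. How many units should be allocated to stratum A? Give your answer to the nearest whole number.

125

A: NₕSₕ = 2924·7.5 = 21930
B: NₕSₕ = 7042·3.2 = 22534.4
C: NₕSₕ = 4611·28.4 = 130952.4
Σ NₕSₕ = 175416.8.
n_A = 1000·21930/175416.8 = 125.017... → 125.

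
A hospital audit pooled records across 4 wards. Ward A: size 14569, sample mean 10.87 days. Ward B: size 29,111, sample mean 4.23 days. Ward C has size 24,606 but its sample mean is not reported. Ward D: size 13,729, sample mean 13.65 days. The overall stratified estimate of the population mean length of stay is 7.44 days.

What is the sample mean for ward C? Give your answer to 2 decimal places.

Σ Nₕx̄ₕ = N·μ, so 24606·x̄_C = 82015·7.44 − (14569·10.87 + 29111·4.23 + 13729·13.65).
= 610191.6 − 468905.41 = 141286.19.
x̄_C = 141286.19 / 24606 = 5.7419... → 5.74.

5.74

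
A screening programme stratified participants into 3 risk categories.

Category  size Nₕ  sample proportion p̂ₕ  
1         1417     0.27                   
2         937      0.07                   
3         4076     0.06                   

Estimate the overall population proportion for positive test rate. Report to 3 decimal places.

N = 1417 + 937 + 4076 = 6430.
Overall proportion = Σ (Nₕ/N)·p̂ₕ.
Σ Nₕp̂ₕ = 382.59 + 65.59 + 244.56 = 692.74.
692.74 / 6430 = 0.10774... → 0.108.

0.108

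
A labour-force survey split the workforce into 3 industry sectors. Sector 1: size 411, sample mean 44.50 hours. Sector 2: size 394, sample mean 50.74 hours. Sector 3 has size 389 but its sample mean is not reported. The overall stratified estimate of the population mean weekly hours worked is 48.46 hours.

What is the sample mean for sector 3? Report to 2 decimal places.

N = 411 + 394 + 389 = 1194.
Overall total = μ·N = 48.46·1194 = 57861.24.
Subtract the known strata: 411·44.50 + 394·50.74 = 38281.06.
Remaining total for sector 3: 57861.24 − 38281.06 = 19580.18.
Divide by its size: 19580.18 / 389 = 50.3347... → 50.33.

50.33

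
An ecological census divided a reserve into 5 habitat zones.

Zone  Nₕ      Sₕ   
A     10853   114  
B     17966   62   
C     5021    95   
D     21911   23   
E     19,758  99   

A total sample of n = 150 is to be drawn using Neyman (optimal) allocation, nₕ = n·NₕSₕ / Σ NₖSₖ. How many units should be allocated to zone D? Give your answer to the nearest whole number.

Σ NₕSₕ = 10853·114 + 17966·62 + 5021·95 + 21911·23 + 19758·99 = 5288124.
Share for D: 503953/5288124 = 0.09530.
n_D = 150 × 0.09530 = 14.295... → 14.

14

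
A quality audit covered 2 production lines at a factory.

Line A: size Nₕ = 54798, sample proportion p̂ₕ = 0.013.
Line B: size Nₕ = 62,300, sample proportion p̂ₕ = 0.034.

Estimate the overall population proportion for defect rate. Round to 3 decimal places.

0.024

N = 54798 + 62300 = 117098.
Overall proportion = Σ (Nₕ/N)·p̂ₕ.
Σ Nₕp̂ₕ = 712.374 + 2118.2 = 2830.574.
2830.574 / 117098 = 0.02417... → 0.024.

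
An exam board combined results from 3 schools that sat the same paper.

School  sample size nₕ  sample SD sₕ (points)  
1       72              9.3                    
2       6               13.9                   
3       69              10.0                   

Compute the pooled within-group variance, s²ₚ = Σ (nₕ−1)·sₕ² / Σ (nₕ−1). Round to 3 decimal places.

96.575

Degrees of freedom: 71 + 5 + 68 = 144.
Σ(nₕ−1)sₕ² = 71·86.49 + 5·193.21 + 68·100 = 13906.84.
s²ₚ = 13906.84 / 144 = 96.57528... → 96.575.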